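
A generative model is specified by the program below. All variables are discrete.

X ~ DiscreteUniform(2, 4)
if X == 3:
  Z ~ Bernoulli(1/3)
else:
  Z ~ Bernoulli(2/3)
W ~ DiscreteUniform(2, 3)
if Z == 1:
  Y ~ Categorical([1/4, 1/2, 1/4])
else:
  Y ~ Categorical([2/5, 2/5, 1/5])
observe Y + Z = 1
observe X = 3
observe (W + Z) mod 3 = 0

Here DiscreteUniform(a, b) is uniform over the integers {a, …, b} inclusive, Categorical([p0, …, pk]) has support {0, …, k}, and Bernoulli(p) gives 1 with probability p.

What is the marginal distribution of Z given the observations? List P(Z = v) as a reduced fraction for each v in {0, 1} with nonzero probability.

P(Z=0) = 16/21, P(Z=1) = 5/21

Enumerate traces; 2 have nonzero weight after conditioning:
  (X=3, Z=0, W=3, Y=1) weight 2/45
  (X=3, Z=1, W=2, Y=0) weight 1/72
Group by Z:
  weight(Z=0) = 2/45
  weight(Z=1) = 1/72
Total weight = 2/45 + 1/72 = 7/120
P(Z=0 | obs) = 2/45 / 7/120 = 16/21
P(Z=1 | obs) = 1/72 / 7/120 = 5/21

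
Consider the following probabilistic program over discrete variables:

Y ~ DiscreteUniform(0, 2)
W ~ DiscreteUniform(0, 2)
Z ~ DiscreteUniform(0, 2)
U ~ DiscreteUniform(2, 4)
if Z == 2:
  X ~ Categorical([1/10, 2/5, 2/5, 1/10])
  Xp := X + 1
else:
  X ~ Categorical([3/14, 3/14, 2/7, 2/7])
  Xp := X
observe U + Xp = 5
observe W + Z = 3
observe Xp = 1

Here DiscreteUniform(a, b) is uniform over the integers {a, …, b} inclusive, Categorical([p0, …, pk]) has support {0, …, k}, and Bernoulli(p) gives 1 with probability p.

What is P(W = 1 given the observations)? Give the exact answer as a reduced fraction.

P(W = 1 | obs) = 7/22

Enumerate traces; 6 have nonzero weight after conditioning:
  (Y=0, W=1, Z=2, U=4, X=0) weight 1/810
  (Y=0, W=2, Z=1, U=4, X=1) weight 1/378
  (Y=1, W=1, Z=2, U=4, X=0) weight 1/810
  (Y=1, W=2, Z=1, U=4, X=1) weight 1/378
  (Y=2, W=1, Z=2, U=4, X=0) weight 1/810
  (Y=2, W=2, Z=1, U=4, X=1) weight 1/378
Group by W:
  weight(W=1) = 1/270
  weight(W=2) = 1/126
Total weight = 1/270 + 1/126 = 11/945
P(W=1 | obs) = 1/270 / 11/945 = 7/22
P(W=2 | obs) = 1/126 / 11/945 = 15/22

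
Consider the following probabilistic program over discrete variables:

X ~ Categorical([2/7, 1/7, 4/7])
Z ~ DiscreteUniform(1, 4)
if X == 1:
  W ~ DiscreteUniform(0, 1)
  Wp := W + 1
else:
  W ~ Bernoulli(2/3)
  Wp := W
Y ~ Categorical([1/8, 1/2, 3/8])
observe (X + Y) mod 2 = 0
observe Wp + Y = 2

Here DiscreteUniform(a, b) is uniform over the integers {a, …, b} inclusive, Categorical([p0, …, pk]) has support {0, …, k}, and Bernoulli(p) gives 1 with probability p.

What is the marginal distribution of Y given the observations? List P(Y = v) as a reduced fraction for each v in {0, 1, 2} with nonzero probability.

Enumerate traces; 12 have nonzero weight after conditioning:
  (X=0, Z=1, W=0, Y=2) weight 1/112
  (X=0, Z=2, W=0, Y=2) weight 1/112
  (X=0, Z=3, W=0, Y=2) weight 1/112
  (X=0, Z=4, W=0, Y=2) weight 1/112
  (X=1, Z=1, W=0, Y=1) weight 1/112
  (X=1, Z=2, W=0, Y=1) weight 1/112
  (X=1, Z=3, W=0, Y=1) weight 1/112
  (X=1, Z=4, W=0, Y=1) weight 1/112
  … 4 more
Group by Y:
  weight(Y=1) = 1/28
  weight(Y=2) = 3/28
Total weight = 1/28 + 3/28 = 1/7
P(Y=1 | obs) = 1/28 / 1/7 = 1/4
P(Y=2 | obs) = 3/28 / 1/7 = 3/4

P(Y=1) = 1/4, P(Y=2) = 3/4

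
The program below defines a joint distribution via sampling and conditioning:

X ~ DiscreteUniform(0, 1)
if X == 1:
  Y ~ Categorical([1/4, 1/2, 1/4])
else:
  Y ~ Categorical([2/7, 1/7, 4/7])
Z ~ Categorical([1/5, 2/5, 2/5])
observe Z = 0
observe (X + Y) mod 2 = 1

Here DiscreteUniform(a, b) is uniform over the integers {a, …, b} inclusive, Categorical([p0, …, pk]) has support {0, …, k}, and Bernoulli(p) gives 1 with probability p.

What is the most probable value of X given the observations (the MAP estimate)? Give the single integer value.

argmax_v P(X = v | obs) = 1

Enumerate traces; 3 have nonzero weight after conditioning:
  (X=0, Y=1, Z=0) weight 1/70
  (X=1, Y=0, Z=0) weight 1/40
  (X=1, Y=2, Z=0) weight 1/40
Group by X:
  weight(X=0) = 1/70
  weight(X=1) = 1/20
Total weight = 1/70 + 1/20 = 9/140
P(X=0 | obs) = 1/70 / 9/140 = 2/9
P(X=1 | obs) = 1/20 / 9/140 = 7/9
argmax = 1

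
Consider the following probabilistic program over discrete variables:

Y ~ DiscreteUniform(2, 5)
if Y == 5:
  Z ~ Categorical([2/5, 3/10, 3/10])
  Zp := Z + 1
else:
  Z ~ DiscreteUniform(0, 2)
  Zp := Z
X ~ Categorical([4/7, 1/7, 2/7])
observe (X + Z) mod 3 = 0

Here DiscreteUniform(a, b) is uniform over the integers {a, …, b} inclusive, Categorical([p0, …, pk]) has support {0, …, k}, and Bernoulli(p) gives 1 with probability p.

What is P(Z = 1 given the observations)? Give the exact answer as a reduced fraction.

Enumerate traces; 12 have nonzero weight after conditioning:
  (Y=2, Z=0, X=0) weight 1/21
  (Y=2, Z=1, X=2) weight 1/42
  (Y=2, Z=2, X=1) weight 1/84
  (Y=3, Z=0, X=0) weight 1/21
  (Y=3, Z=1, X=2) weight 1/42
  (Y=3, Z=2, X=1) weight 1/84
  (Y=4, Z=0, X=0) weight 1/21
  (Y=4, Z=1, X=2) weight 1/42
  … 4 more
Group by Z:
  weight(Z=0) = 1/5
  weight(Z=1) = 13/140
  weight(Z=2) = 13/280
Total weight = 1/5 + 13/140 + 13/280 = 19/56
P(Z=0 | obs) = 1/5 / 19/56 = 56/95
P(Z=1 | obs) = 13/140 / 19/56 = 26/95
P(Z=2 | obs) = 13/280 / 19/56 = 13/95

P(Z = 1 | obs) = 26/95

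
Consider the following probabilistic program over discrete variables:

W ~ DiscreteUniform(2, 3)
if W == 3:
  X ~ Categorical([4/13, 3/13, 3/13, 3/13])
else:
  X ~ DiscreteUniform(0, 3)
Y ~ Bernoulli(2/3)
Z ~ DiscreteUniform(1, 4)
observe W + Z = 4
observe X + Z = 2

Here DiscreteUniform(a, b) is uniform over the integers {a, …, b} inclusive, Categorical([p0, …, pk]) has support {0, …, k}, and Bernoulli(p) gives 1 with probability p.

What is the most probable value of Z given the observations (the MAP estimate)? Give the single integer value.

Enumerate traces; 4 have nonzero weight after conditioning:
  (W=2, X=0, Y=0, Z=2) weight 1/96
  (W=2, X=0, Y=1, Z=2) weight 1/48
  (W=3, X=1, Y=0, Z=1) weight 1/104
  (W=3, X=1, Y=1, Z=1) weight 1/52
Group by Z:
  weight(Z=1) = 3/104
  weight(Z=2) = 1/32
Total weight = 3/104 + 1/32 = 25/416
P(Z=1 | obs) = 3/104 / 25/416 = 12/25
P(Z=2 | obs) = 1/32 / 25/416 = 13/25
argmax = 2

argmax_v P(Z = v | obs) = 2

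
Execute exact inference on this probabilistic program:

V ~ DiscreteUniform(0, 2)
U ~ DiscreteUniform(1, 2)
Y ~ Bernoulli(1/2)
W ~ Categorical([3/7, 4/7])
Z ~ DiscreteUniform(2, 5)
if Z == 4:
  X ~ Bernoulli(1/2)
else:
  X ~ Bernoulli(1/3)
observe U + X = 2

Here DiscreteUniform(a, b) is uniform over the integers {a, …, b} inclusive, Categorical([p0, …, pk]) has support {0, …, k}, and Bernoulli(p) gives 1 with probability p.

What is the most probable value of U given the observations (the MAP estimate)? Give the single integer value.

argmax_v P(U = v | obs) = 2

Enumerate traces; 96 have nonzero weight after conditioning:
  (V=0, U=1, Y=0, W=0, Z=2, X=1) weight 1/336
  (V=0, U=1, Y=0, W=0, Z=3, X=1) weight 1/336
  (V=0, U=1, Y=0, W=0, Z=4, X=1) weight 1/224
  (V=0, U=1, Y=0, W=0, Z=5, X=1) weight 1/336
  (V=0, U=1, Y=0, W=1, Z=2, X=1) weight 1/252
  (V=0, U=1, Y=0, W=1, Z=3, X=1) weight 1/252
  (V=0, U=1, Y=0, W=1, Z=4, X=1) weight 1/168
  (V=0, U=1, Y=0, W=1, Z=5, X=1) weight 1/252
  (V=0, U=2, Y=0, W=0, Z=2, X=0) weight 1/168
  … 87 more
Group by U:
  weight(U=1) = 3/16
  weight(U=2) = 5/16
Total weight = 3/16 + 5/16 = 1/2
P(U=1 | obs) = 3/16 / 1/2 = 3/8
P(U=2 | obs) = 5/16 / 1/2 = 5/8
argmax = 2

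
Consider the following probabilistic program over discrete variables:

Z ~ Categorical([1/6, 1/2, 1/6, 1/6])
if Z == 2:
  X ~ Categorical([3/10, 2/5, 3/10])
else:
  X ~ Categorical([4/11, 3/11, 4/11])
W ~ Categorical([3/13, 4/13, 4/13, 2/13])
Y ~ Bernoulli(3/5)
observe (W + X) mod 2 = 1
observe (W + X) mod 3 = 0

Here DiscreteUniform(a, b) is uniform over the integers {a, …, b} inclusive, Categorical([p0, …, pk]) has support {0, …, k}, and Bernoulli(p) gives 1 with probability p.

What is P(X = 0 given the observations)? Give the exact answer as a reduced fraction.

P(X = 0 | obs) = 233/1087

Enumerate traces; 24 have nonzero weight after conditioning:
  (Z=0, X=0, W=3, Y=0) weight 8/2145
  (Z=0, X=0, W=3, Y=1) weight 4/715
  (Z=0, X=1, W=2, Y=0) weight 4/715
  (Z=0, X=1, W=2, Y=1) weight 6/715
  (Z=0, X=2, W=1, Y=0) weight 16/2145
  (Z=0, X=2, W=1, Y=1) weight 8/715
  (Z=1, X=0, W=3, Y=0) weight 8/715
  (Z=1, X=0, W=3, Y=1) weight 12/715
  … 16 more
Group by X:
  weight(X=0) = 233/4290
  weight(X=1) = 194/2145
  weight(X=2) = 233/2145
Total weight = 233/4290 + 194/2145 + 233/2145 = 1087/4290
P(X=0 | obs) = 233/4290 / 1087/4290 = 233/1087
P(X=1 | obs) = 194/2145 / 1087/4290 = 388/1087
P(X=2 | obs) = 233/2145 / 1087/4290 = 466/1087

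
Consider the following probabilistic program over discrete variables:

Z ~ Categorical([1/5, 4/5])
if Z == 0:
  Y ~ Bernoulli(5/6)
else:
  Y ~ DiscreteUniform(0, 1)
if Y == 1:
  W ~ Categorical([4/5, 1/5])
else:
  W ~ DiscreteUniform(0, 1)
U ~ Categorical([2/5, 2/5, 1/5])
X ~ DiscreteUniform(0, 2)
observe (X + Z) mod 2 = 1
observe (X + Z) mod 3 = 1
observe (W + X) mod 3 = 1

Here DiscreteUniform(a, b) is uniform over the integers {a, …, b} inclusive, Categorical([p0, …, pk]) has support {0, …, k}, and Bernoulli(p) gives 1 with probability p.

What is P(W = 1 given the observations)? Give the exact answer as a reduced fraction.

P(W = 1 | obs) = 28/43

Enumerate traces; 12 have nonzero weight after conditioning:
  (Z=0, Y=0, W=0, U=0, X=1) weight 1/450
  (Z=0, Y=0, W=0, U=1, X=1) weight 1/450
  (Z=0, Y=0, W=0, U=2, X=1) weight 1/900
  (Z=0, Y=1, W=0, U=0, X=1) weight 4/225
  (Z=0, Y=1, W=0, U=1, X=1) weight 4/225
  (Z=0, Y=1, W=0, U=2, X=1) weight 2/225
  (Z=1, Y=0, W=1, U=0, X=0) weight 2/75
  (Z=1, Y=0, W=1, U=1, X=0) weight 2/75
  … 4 more
Group by W:
  weight(W=0) = 1/20
  weight(W=1) = 7/75
Total weight = 1/20 + 7/75 = 43/300
P(W=0 | obs) = 1/20 / 43/300 = 15/43
P(W=1 | obs) = 7/75 / 43/300 = 28/43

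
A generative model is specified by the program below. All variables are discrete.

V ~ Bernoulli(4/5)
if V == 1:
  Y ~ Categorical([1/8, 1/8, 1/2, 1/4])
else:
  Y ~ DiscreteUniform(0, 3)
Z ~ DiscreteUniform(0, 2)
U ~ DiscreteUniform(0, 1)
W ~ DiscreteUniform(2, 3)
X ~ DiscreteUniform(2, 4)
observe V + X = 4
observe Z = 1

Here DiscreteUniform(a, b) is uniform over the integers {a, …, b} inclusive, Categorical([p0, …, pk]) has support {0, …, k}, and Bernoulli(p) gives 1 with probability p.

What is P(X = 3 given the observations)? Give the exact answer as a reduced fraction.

Enumerate traces; 32 have nonzero weight after conditioning:
  (V=0, Y=0, Z=1, U=0, W=2, X=4) weight 1/720
  (V=0, Y=0, Z=1, U=0, W=3, X=4) weight 1/720
  (V=0, Y=0, Z=1, U=1, W=2, X=4) weight 1/720
  (V=0, Y=0, Z=1, U=1, W=3, X=4) weight 1/720
  (V=0, Y=1, Z=1, U=0, W=2, X=4) weight 1/720
  (V=0, Y=1, Z=1, U=0, W=3, X=4) weight 1/720
  (V=0, Y=1, Z=1, U=1, W=2, X=4) weight 1/720
  (V=0, Y=1, Z=1, U=1, W=3, X=4) weight 1/720
  (V=1, Y=0, Z=1, U=0, W=2, X=3) weight 1/360
  … 23 more
Group by X:
  weight(X=3) = 4/45
  weight(X=4) = 1/45
Total weight = 4/45 + 1/45 = 1/9
P(X=3 | obs) = 4/45 / 1/9 = 4/5
P(X=4 | obs) = 1/45 / 1/9 = 1/5

P(X = 3 | obs) = 4/5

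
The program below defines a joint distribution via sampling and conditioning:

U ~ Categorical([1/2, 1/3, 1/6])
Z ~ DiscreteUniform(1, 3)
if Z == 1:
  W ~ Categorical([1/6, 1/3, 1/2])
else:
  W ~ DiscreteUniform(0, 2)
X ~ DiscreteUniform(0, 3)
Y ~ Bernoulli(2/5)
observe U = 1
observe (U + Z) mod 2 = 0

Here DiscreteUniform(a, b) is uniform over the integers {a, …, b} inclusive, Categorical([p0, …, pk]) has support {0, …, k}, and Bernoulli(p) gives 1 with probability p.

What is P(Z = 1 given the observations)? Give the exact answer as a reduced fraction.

Enumerate traces; 48 have nonzero weight after conditioning:
  (U=1, Z=1, W=0, X=0, Y=0) weight 1/360
  (U=1, Z=1, W=0, X=0, Y=1) weight 1/540
  (U=1, Z=1, W=0, X=1, Y=0) weight 1/360
  (U=1, Z=1, W=0, X=1, Y=1) weight 1/540
  (U=1, Z=1, W=0, X=2, Y=0) weight 1/360
  (U=1, Z=1, W=0, X=2, Y=1) weight 1/540
  (U=1, Z=1, W=0, X=3, Y=0) weight 1/360
  (U=1, Z=1, W=0, X=3, Y=1) weight 1/540
  (U=1, Z=3, W=0, X=0, Y=0) weight 1/180
  … 39 more
Group by Z:
  weight(Z=1) = 1/9
  weight(Z=3) = 1/9
Total weight = 1/9 + 1/9 = 2/9
P(Z=1 | obs) = 1/9 / 2/9 = 1/2
P(Z=3 | obs) = 1/9 / 2/9 = 1/2

P(Z = 1 | obs) = 1/2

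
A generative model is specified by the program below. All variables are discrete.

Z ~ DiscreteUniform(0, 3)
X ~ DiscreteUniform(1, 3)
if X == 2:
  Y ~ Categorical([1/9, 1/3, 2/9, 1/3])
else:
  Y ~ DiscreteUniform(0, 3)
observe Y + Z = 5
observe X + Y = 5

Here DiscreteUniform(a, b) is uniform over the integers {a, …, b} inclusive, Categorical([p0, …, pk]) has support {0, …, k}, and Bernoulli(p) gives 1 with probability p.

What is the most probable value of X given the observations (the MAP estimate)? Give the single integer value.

Enumerate traces; 2 have nonzero weight after conditioning:
  (Z=2, X=2, Y=3) weight 1/36
  (Z=3, X=3, Y=2) weight 1/48
Group by X:
  weight(X=2) = 1/36
  weight(X=3) = 1/48
Total weight = 1/36 + 1/48 = 7/144
P(X=2 | obs) = 1/36 / 7/144 = 4/7
P(X=3 | obs) = 1/48 / 7/144 = 3/7
argmax = 2

argmax_v P(X = v | obs) = 2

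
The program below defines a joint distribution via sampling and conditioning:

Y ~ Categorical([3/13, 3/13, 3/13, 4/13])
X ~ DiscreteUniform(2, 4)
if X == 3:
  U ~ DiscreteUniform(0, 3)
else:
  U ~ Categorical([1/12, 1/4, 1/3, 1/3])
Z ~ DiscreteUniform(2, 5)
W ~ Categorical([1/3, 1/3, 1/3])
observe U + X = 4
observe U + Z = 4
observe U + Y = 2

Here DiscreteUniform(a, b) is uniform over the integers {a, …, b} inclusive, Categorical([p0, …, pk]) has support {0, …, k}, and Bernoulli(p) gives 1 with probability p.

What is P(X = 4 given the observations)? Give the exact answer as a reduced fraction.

Enumerate traces; 9 have nonzero weight after conditioning:
  (Y=0, X=2, U=2, Z=2, W=0) weight 1/468
  (Y=0, X=2, U=2, Z=2, W=1) weight 1/468
  (Y=0, X=2, U=2, Z=2, W=2) weight 1/468
  (Y=1, X=3, U=1, Z=3, W=0) weight 1/624
  (Y=1, X=3, U=1, Z=3, W=1) weight 1/624
  (Y=1, X=3, U=1, Z=3, W=2) weight 1/624
  (Y=2, X=4, U=0, Z=4, W=0) weight 1/1872
  (Y=2, X=4, U=0, Z=4, W=1) weight 1/1872
  … 1 more
Group by X:
  weight(X=2) = 1/156
  weight(X=3) = 1/208
  weight(X=4) = 1/624
Total weight = 1/156 + 1/208 + 1/624 = 1/78
P(X=2 | obs) = 1/156 / 1/78 = 1/2
P(X=3 | obs) = 1/208 / 1/78 = 3/8
P(X=4 | obs) = 1/624 / 1/78 = 1/8

P(X = 4 | obs) = 1/8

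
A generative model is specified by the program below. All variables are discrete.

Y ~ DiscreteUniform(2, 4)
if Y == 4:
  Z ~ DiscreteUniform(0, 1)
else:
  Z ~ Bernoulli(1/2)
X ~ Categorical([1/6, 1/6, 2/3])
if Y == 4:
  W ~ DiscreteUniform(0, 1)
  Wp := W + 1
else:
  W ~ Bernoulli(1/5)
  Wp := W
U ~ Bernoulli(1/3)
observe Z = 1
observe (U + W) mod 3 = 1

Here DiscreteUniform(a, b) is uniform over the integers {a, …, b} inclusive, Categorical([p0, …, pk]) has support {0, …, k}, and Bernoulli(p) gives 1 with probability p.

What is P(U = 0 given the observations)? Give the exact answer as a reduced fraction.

P(U = 0 | obs) = 6/13

Enumerate traces; 18 have nonzero weight after conditioning:
  (Y=2, Z=1, X=0, W=0, U=1) weight 1/135
  (Y=2, Z=1, X=0, W=1, U=0) weight 1/270
  (Y=2, Z=1, X=1, W=0, U=1) weight 1/135
  (Y=2, Z=1, X=1, W=1, U=0) weight 1/270
  (Y=2, Z=1, X=2, W=0, U=1) weight 4/135
  (Y=2, Z=1, X=2, W=1, U=0) weight 2/135
  (Y=3, Z=1, X=0, W=0, U=1) weight 1/135
  (Y=3, Z=1, X=0, W=1, U=0) weight 1/270
  … 10 more
Group by U:
  weight(U=0) = 1/10
  weight(U=1) = 7/60
Total weight = 1/10 + 7/60 = 13/60
P(U=0 | obs) = 1/10 / 13/60 = 6/13
P(U=1 | obs) = 7/60 / 13/60 = 7/13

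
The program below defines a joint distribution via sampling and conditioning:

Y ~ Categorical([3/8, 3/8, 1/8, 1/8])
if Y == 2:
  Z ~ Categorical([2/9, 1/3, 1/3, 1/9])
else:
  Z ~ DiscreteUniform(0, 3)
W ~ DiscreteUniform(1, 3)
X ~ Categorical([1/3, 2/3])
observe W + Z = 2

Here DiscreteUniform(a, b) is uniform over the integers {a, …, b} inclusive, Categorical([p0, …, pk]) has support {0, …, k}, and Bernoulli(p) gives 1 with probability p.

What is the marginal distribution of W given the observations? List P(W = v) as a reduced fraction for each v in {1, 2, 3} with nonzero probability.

Enumerate traces; 16 have nonzero weight after conditioning:
  (Y=0, Z=0, W=2, X=0) weight 1/96
  (Y=0, Z=0, W=2, X=1) weight 1/48
  (Y=0, Z=1, W=1, X=0) weight 1/96
  (Y=0, Z=1, W=1, X=1) weight 1/48
  (Y=1, Z=0, W=2, X=0) weight 1/96
  (Y=1, Z=0, W=2, X=1) weight 1/48
  (Y=1, Z=1, W=1, X=0) weight 1/96
  (Y=1, Z=1, W=1, X=1) weight 1/48
  … 8 more
Group by W:
  weight(W=1) = 25/288
  weight(W=2) = 71/864
Total weight = 25/288 + 71/864 = 73/432
P(W=1 | obs) = 25/288 / 73/432 = 75/146
P(W=2 | obs) = 71/864 / 73/432 = 71/146

P(W=1) = 75/146, P(W=2) = 71/146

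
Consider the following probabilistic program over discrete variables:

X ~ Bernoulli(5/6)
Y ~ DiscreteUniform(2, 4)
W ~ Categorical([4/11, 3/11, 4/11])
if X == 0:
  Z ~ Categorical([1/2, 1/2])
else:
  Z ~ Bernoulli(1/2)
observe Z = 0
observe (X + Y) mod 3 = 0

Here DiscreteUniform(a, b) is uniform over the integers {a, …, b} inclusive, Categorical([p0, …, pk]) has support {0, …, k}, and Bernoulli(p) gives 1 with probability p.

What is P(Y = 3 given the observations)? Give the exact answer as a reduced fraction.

Enumerate traces; 6 have nonzero weight after conditioning:
  (X=0, Y=3, W=0, Z=0) weight 1/99
  (X=0, Y=3, W=1, Z=0) weight 1/132
  (X=0, Y=3, W=2, Z=0) weight 1/99
  (X=1, Y=2, W=0, Z=0) weight 5/99
  (X=1, Y=2, W=1, Z=0) weight 5/132
  (X=1, Y=2, W=2, Z=0) weight 5/99
Group by Y:
  weight(Y=2) = 5/36
  weight(Y=3) = 1/36
Total weight = 5/36 + 1/36 = 1/6
P(Y=2 | obs) = 5/36 / 1/6 = 5/6
P(Y=3 | obs) = 1/36 / 1/6 = 1/6

P(Y = 3 | obs) = 1/6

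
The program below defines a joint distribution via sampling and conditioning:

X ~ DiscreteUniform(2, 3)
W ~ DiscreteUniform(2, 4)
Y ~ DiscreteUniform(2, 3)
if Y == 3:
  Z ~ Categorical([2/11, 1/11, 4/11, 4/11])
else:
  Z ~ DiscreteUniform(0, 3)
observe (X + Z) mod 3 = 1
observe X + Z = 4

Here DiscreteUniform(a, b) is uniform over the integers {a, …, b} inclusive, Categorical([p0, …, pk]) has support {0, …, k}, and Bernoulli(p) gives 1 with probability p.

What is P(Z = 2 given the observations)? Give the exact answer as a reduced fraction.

Enumerate traces; 12 have nonzero weight after conditioning:
  (X=2, W=2, Y=2, Z=2) weight 1/48
  (X=2, W=2, Y=3, Z=2) weight 1/33
  (X=2, W=3, Y=2, Z=2) weight 1/48
  (X=2, W=3, Y=3, Z=2) weight 1/33
  (X=2, W=4, Y=2, Z=2) weight 1/48
  (X=2, W=4, Y=3, Z=2) weight 1/33
  (X=3, W=2, Y=2, Z=1) weight 1/48
  (X=3, W=2, Y=3, Z=1) weight 1/132
  … 4 more
Group by Z:
  weight(Z=1) = 15/176
  weight(Z=2) = 27/176
Total weight = 15/176 + 27/176 = 21/88
P(Z=1 | obs) = 15/176 / 21/88 = 5/14
P(Z=2 | obs) = 27/176 / 21/88 = 9/14

P(Z = 2 | obs) = 9/14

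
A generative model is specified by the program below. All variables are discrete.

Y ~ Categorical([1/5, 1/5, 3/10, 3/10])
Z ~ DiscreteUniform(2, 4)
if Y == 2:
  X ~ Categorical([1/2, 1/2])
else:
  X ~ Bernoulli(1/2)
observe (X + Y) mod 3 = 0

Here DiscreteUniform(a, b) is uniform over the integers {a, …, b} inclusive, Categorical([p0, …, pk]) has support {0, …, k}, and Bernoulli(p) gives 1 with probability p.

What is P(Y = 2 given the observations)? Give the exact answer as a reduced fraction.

P(Y = 2 | obs) = 3/8

Enumerate traces; 9 have nonzero weight after conditioning:
  (Y=0, Z=2, X=0) weight 1/30
  (Y=0, Z=3, X=0) weight 1/30
  (Y=0, Z=4, X=0) weight 1/30
  (Y=2, Z=2, X=1) weight 1/20
  (Y=2, Z=3, X=1) weight 1/20
  (Y=2, Z=4, X=1) weight 1/20
  (Y=3, Z=2, X=0) weight 1/20
  (Y=3, Z=3, X=0) weight 1/20
  … 1 more
Group by Y:
  weight(Y=0) = 1/10
  weight(Y=2) = 3/20
  weight(Y=3) = 3/20
Total weight = 1/10 + 3/20 + 3/20 = 2/5
P(Y=0 | obs) = 1/10 / 2/5 = 1/4
P(Y=2 | obs) = 3/20 / 2/5 = 3/8
P(Y=3 | obs) = 3/20 / 2/5 = 3/8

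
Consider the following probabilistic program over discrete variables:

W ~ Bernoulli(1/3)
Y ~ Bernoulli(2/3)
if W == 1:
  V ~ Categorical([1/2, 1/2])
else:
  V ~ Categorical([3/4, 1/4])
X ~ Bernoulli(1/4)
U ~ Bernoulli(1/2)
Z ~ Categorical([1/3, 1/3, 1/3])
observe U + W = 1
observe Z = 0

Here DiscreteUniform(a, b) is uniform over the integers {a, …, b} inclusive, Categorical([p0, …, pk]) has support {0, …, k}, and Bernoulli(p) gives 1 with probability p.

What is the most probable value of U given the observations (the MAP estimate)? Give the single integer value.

argmax_v P(U = v | obs) = 1

Enumerate traces; 16 have nonzero weight after conditioning:
  (W=0, Y=0, V=0, X=0, U=1, Z=0) weight 1/48
  (W=0, Y=0, V=0, X=1, U=1, Z=0) weight 1/144
  (W=0, Y=0, V=1, X=0, U=1, Z=0) weight 1/144
  (W=0, Y=0, V=1, X=1, U=1, Z=0) weight 1/432
  (W=0, Y=1, V=0, X=0, U=1, Z=0) weight 1/24
  (W=0, Y=1, V=0, X=1, U=1, Z=0) weight 1/72
  (W=0, Y=1, V=1, X=0, U=1, Z=0) weight 1/72
  (W=0, Y=1, V=1, X=1, U=1, Z=0) weight 1/216
  (W=1, Y=0, V=0, X=0, U=0, Z=0) weight 1/144
  … 7 more
Group by U:
  weight(U=0) = 1/18
  weight(U=1) = 1/9
Total weight = 1/18 + 1/9 = 1/6
P(U=0 | obs) = 1/18 / 1/6 = 1/3
P(U=1 | obs) = 1/9 / 1/6 = 2/3
argmax = 1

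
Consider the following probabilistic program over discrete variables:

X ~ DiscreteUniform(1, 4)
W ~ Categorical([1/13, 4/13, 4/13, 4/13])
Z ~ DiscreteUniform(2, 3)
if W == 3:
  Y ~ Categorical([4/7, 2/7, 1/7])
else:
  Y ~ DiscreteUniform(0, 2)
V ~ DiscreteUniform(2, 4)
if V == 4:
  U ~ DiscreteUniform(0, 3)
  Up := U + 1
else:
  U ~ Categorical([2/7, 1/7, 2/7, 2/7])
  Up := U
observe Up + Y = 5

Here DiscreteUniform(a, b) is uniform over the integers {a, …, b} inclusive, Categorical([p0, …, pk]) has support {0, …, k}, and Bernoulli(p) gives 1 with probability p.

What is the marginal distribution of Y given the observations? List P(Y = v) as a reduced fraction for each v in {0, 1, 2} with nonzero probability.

P(Y=1) = 203/778, P(Y=2) = 575/778

Enumerate traces; 128 have nonzero weight after conditioning:
  (X=1, W=0, Z=2, Y=1, V=4, U=3) weight 1/3744
  (X=1, W=0, Z=2, Y=2, V=2, U=3) weight 1/3276
  (X=1, W=0, Z=2, Y=2, V=3, U=3) weight 1/3276
  (X=1, W=0, Z=2, Y=2, V=4, U=2) weight 1/3744
  (X=1, W=0, Z=3, Y=1, V=4, U=3) weight 1/3744
  (X=1, W=0, Z=3, Y=2, V=2, U=3) weight 1/3276
  (X=1, W=0, Z=3, Y=2, V=3, U=3) weight 1/3276
  (X=1, W=0, Z=3, Y=2, V=4, U=2) weight 1/3744
  … 120 more
Group by Y:
  weight(Y=1) = 29/1092
  weight(Y=2) = 575/7644
Total weight = 29/1092 + 575/7644 = 389/3822
P(Y=1 | obs) = 29/1092 / 389/3822 = 203/778
P(Y=2 | obs) = 575/7644 / 389/3822 = 575/778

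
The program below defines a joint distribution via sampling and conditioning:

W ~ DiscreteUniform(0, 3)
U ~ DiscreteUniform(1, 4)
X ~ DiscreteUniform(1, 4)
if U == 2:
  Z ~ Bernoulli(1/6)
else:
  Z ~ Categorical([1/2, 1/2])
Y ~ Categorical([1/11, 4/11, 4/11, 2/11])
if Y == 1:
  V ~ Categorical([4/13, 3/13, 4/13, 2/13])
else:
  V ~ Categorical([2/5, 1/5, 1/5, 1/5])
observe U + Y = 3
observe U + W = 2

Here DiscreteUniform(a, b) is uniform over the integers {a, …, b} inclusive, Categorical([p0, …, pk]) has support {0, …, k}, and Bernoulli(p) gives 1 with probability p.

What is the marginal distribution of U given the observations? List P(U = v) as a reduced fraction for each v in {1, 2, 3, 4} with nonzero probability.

Enumerate traces; 64 have nonzero weight after conditioning:
  (W=0, U=2, X=1, Z=0, Y=1, V=0) weight 5/3432
  (W=0, U=2, X=1, Z=0, Y=1, V=1) weight 5/4576
  (W=0, U=2, X=1, Z=0, Y=1, V=2) weight 5/3432
  (W=0, U=2, X=1, Z=0, Y=1, V=3) weight 5/6864
  (W=0, U=2, X=1, Z=1, Y=1, V=0) weight 1/3432
  (W=0, U=2, X=1, Z=1, Y=1, V=1) weight 1/4576
  (W=0, U=2, X=1, Z=1, Y=1, V=2) weight 1/3432
  (W=0, U=2, X=1, Z=1, Y=1, V=3) weight 1/6864
  (W=1, U=1, X=1, Z=0, Y=2, V=0) weight 1/880
  … 55 more
Group by U:
  weight(U=1) = 1/44
  weight(U=2) = 1/44
Total weight = 1/44 + 1/44 = 1/22
P(U=1 | obs) = 1/44 / 1/22 = 1/2
P(U=2 | obs) = 1/44 / 1/22 = 1/2

P(U=1) = 1/2, P(U=2) = 1/2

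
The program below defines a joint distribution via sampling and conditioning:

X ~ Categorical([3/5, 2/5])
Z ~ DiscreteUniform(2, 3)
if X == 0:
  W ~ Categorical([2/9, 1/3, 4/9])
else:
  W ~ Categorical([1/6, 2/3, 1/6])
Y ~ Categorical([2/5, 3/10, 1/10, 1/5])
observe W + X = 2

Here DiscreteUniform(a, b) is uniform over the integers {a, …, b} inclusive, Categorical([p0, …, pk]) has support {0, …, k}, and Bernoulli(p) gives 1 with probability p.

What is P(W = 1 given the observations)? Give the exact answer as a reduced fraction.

Enumerate traces; 16 have nonzero weight after conditioning:
  (X=0, Z=2, W=2, Y=0) weight 4/75
  (X=0, Z=2, W=2, Y=1) weight 1/25
  (X=0, Z=2, W=2, Y=2) weight 1/75
  (X=0, Z=2, W=2, Y=3) weight 2/75
  (X=0, Z=3, W=2, Y=0) weight 4/75
  (X=0, Z=3, W=2, Y=1) weight 1/25
  (X=0, Z=3, W=2, Y=2) weight 1/75
  (X=0, Z=3, W=2, Y=3) weight 2/75
  (X=1, Z=2, W=1, Y=0) weight 4/75
  … 7 more
Group by W:
  weight(W=1) = 4/15
  weight(W=2) = 4/15
Total weight = 4/15 + 4/15 = 8/15
P(W=1 | obs) = 4/15 / 8/15 = 1/2
P(W=2 | obs) = 4/15 / 8/15 = 1/2

P(W = 1 | obs) = 1/2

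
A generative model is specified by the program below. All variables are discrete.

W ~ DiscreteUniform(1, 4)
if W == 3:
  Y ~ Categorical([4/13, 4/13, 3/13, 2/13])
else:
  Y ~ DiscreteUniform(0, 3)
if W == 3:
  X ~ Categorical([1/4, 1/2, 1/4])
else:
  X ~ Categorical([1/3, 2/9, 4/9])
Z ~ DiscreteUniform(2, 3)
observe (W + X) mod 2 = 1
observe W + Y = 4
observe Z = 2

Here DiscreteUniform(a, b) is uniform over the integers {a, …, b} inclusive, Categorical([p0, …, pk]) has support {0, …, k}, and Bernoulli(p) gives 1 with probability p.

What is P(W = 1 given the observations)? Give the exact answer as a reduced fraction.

Enumerate traces; 6 have nonzero weight after conditioning:
  (W=1, Y=3, X=0, Z=2) weight 1/96
  (W=1, Y=3, X=2, Z=2) weight 1/72
  (W=2, Y=2, X=1, Z=2) weight 1/144
  (W=3, Y=1, X=0, Z=2) weight 1/104
  (W=3, Y=1, X=2, Z=2) weight 1/104
  (W=4, Y=0, X=1, Z=2) weight 1/144
Group by W:
  weight(W=1) = 7/288
  weight(W=2) = 1/144
  weight(W=3) = 1/52
  weight(W=4) = 1/144
Total weight = 7/288 + 1/144 + 1/52 + 1/144 = 215/3744
P(W=1 | obs) = 7/288 / 215/3744 = 91/215
P(W=2 | obs) = 1/144 / 215/3744 = 26/215
P(W=3 | obs) = 1/52 / 215/3744 = 72/215
P(W=4 | obs) = 1/144 / 215/3744 = 26/215

P(W = 1 | obs) = 91/215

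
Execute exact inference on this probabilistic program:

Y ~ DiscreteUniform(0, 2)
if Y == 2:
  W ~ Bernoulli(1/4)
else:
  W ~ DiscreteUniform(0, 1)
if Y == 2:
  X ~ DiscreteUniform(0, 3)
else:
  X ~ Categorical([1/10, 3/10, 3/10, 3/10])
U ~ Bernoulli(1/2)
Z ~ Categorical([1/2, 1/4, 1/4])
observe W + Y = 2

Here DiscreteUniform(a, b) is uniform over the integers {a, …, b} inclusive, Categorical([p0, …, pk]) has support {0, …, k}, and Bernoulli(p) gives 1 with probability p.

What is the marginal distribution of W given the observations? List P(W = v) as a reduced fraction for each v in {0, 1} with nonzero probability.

Enumerate traces; 48 have nonzero weight after conditioning:
  (Y=1, W=1, X=0, U=0, Z=0) weight 1/240
  (Y=1, W=1, X=0, U=0, Z=1) weight 1/480
  (Y=1, W=1, X=0, U=0, Z=2) weight 1/480
  (Y=1, W=1, X=0, U=1, Z=0) weight 1/240
  (Y=1, W=1, X=0, U=1, Z=1) weight 1/480
  (Y=1, W=1, X=0, U=1, Z=2) weight 1/480
  (Y=1, W=1, X=1, U=0, Z=0) weight 1/80
  (Y=1, W=1, X=1, U=0, Z=1) weight 1/160
  (Y=2, W=0, X=0, U=0, Z=0) weight 1/64
  … 39 more
Group by W:
  weight(W=0) = 1/4
  weight(W=1) = 1/6
Total weight = 1/4 + 1/6 = 5/12
P(W=0 | obs) = 1/4 / 5/12 = 3/5
P(W=1 | obs) = 1/6 / 5/12 = 2/5

P(W=0) = 3/5, P(W=1) = 2/5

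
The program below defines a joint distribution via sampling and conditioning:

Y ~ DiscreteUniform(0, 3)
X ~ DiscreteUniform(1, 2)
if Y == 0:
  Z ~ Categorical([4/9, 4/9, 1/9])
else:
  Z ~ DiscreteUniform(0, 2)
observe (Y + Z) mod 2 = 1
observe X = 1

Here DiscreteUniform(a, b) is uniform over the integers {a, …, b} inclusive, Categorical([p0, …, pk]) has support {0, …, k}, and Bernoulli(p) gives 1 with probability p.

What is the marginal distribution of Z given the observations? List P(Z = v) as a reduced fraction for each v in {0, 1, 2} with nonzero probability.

Enumerate traces; 6 have nonzero weight after conditioning:
  (Y=0, X=1, Z=1) weight 1/18
  (Y=1, X=1, Z=0) weight 1/24
  (Y=1, X=1, Z=2) weight 1/24
  (Y=2, X=1, Z=1) weight 1/24
  (Y=3, X=1, Z=0) weight 1/24
  (Y=3, X=1, Z=2) weight 1/24
Group by Z:
  weight(Z=0) = 1/12
  weight(Z=1) = 7/72
  weight(Z=2) = 1/12
Total weight = 1/12 + 7/72 + 1/12 = 19/72
P(Z=0 | obs) = 1/12 / 19/72 = 6/19
P(Z=1 | obs) = 7/72 / 19/72 = 7/19
P(Z=2 | obs) = 1/12 / 19/72 = 6/19

P(Z=0) = 6/19, P(Z=1) = 7/19, P(Z=2) = 6/19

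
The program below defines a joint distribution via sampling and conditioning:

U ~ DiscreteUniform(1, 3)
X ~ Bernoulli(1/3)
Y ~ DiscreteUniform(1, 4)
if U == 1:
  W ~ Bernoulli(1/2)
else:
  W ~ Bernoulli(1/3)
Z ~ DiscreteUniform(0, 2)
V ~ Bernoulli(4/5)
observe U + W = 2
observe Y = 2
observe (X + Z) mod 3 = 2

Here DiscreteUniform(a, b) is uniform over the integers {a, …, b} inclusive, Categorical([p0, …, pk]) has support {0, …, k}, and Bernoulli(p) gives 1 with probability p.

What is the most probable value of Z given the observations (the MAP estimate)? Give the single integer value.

Enumerate traces; 8 have nonzero weight after conditioning:
  (U=1, X=0, Y=2, W=1, Z=2, V=0) weight 1/540
  (U=1, X=0, Y=2, W=1, Z=2, V=1) weight 1/135
  (U=1, X=1, Y=2, W=1, Z=1, V=0) weight 1/1080
  (U=1, X=1, Y=2, W=1, Z=1, V=1) weight 1/270
  (U=2, X=0, Y=2, W=0, Z=2, V=0) weight 1/405
  (U=2, X=0, Y=2, W=0, Z=2, V=1) weight 4/405
  (U=2, X=1, Y=2, W=0, Z=1, V=0) weight 1/810
  (U=2, X=1, Y=2, W=0, Z=1, V=1) weight 2/405
Group by Z:
  weight(Z=1) = 7/648
  weight(Z=2) = 7/324
Total weight = 7/648 + 7/324 = 7/216
P(Z=1 | obs) = 7/648 / 7/216 = 1/3
P(Z=2 | obs) = 7/324 / 7/216 = 2/3
argmax = 2

argmax_v P(Z = v | obs) = 2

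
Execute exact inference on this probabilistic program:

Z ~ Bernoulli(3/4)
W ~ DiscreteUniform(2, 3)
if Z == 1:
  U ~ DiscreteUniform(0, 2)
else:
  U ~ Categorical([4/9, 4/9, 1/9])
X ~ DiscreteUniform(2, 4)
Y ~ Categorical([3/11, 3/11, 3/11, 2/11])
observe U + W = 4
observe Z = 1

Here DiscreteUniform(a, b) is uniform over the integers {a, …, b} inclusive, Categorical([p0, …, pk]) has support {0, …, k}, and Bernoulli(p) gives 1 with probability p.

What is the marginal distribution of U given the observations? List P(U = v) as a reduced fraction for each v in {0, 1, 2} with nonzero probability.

Enumerate traces; 24 have nonzero weight after conditioning:
  (Z=1, W=2, U=2, X=2, Y=0) weight 1/88
  (Z=1, W=2, U=2, X=2, Y=1) weight 1/88
  (Z=1, W=2, U=2, X=2, Y=2) weight 1/88
  (Z=1, W=2, U=2, X=2, Y=3) weight 1/132
  (Z=1, W=2, U=2, X=3, Y=0) weight 1/88
  (Z=1, W=2, U=2, X=3, Y=1) weight 1/88
  (Z=1, W=2, U=2, X=3, Y=2) weight 1/88
  (Z=1, W=2, U=2, X=3, Y=3) weight 1/132
  (Z=1, W=3, U=1, X=2, Y=0) weight 1/88
  … 15 more
Group by U:
  weight(U=1) = 1/8
  weight(U=2) = 1/8
Total weight = 1/8 + 1/8 = 1/4
P(U=1 | obs) = 1/8 / 1/4 = 1/2
P(U=2 | obs) = 1/8 / 1/4 = 1/2

P(U=1) = 1/2, P(U=2) = 1/2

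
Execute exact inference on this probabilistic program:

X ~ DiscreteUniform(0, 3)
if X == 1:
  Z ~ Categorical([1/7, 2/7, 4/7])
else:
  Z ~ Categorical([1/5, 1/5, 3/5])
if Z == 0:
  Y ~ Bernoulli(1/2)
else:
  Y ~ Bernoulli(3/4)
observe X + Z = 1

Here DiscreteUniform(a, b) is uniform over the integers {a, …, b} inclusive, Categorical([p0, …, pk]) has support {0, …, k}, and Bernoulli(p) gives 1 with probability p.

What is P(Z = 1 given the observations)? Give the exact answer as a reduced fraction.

P(Z = 1 | obs) = 7/12

Enumerate traces; 4 have nonzero weight after conditioning:
  (X=0, Z=1, Y=0) weight 1/80
  (X=0, Z=1, Y=1) weight 3/80
  (X=1, Z=0, Y=0) weight 1/56
  (X=1, Z=0, Y=1) weight 1/56
Group by Z:
  weight(Z=0) = 1/28
  weight(Z=1) = 1/20
Total weight = 1/28 + 1/20 = 3/35
P(Z=0 | obs) = 1/28 / 3/35 = 5/12
P(Z=1 | obs) = 1/20 / 3/35 = 7/12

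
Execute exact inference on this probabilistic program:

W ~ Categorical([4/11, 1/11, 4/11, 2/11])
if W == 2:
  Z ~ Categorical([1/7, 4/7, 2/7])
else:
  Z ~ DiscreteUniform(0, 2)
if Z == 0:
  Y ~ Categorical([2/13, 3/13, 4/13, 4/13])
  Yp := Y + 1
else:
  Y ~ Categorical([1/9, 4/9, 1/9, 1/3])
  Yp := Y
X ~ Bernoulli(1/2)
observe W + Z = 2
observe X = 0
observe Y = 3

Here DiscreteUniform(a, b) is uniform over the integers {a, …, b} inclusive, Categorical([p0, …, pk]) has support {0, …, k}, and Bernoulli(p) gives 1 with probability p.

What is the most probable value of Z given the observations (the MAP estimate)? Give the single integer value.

Enumerate traces; 3 have nonzero weight after conditioning:
  (W=0, Z=2, Y=3, X=0) weight 2/99
  (W=1, Z=1, Y=3, X=0) weight 1/198
  (W=2, Z=0, Y=3, X=0) weight 8/1001
Group by Z:
  weight(Z=0) = 8/1001
  weight(Z=1) = 1/198
  weight(Z=2) = 2/99
Total weight = 8/1001 + 1/198 + 2/99 = 599/18018
P(Z=0 | obs) = 8/1001 / 599/18018 = 144/599
P(Z=1 | obs) = 1/198 / 599/18018 = 91/599
P(Z=2 | obs) = 2/99 / 599/18018 = 364/599
argmax = 2

argmax_v P(Z = v | obs) = 2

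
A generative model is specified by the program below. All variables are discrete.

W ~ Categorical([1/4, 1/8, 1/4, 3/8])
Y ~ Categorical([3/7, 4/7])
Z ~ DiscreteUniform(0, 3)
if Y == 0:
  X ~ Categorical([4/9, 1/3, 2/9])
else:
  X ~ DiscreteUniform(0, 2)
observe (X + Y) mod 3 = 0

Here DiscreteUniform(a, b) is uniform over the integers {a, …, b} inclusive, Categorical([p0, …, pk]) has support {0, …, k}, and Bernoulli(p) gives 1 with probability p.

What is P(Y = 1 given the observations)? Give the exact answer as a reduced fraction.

P(Y = 1 | obs) = 1/2

Enumerate traces; 32 have nonzero weight after conditioning:
  (W=0, Y=0, Z=0, X=0) weight 1/84
  (W=0, Y=0, Z=1, X=0) weight 1/84
  (W=0, Y=0, Z=2, X=0) weight 1/84
  (W=0, Y=0, Z=3, X=0) weight 1/84
  (W=0, Y=1, Z=0, X=2) weight 1/84
  (W=0, Y=1, Z=1, X=2) weight 1/84
  (W=0, Y=1, Z=2, X=2) weight 1/84
  (W=0, Y=1, Z=3, X=2) weight 1/84
  … 24 more
Group by Y:
  weight(Y=0) = 4/21
  weight(Y=1) = 4/21
Total weight = 4/21 + 4/21 = 8/21
P(Y=0 | obs) = 4/21 / 8/21 = 1/2
P(Y=1 | obs) = 4/21 / 8/21 = 1/2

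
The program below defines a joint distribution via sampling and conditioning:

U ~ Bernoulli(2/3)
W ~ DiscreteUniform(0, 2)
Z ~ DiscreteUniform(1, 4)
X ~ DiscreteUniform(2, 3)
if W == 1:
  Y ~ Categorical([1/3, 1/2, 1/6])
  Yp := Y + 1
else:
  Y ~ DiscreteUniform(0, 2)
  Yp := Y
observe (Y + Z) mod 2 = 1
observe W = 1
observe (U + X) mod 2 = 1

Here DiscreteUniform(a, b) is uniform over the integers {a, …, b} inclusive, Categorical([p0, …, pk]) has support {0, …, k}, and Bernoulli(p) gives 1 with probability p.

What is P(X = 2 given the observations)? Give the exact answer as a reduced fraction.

P(X = 2 | obs) = 2/3

Enumerate traces; 12 have nonzero weight after conditioning:
  (U=0, W=1, Z=1, X=3, Y=0) weight 1/216
  (U=0, W=1, Z=1, X=3, Y=2) weight 1/432
  (U=0, W=1, Z=2, X=3, Y=1) weight 1/144
  (U=0, W=1, Z=3, X=3, Y=0) weight 1/216
  (U=0, W=1, Z=3, X=3, Y=2) weight 1/432
  (U=0, W=1, Z=4, X=3, Y=1) weight 1/144
  (U=1, W=1, Z=1, X=2, Y=0) weight 1/108
  (U=1, W=1, Z=1, X=2, Y=2) weight 1/216
  … 4 more
Group by X:
  weight(X=2) = 1/18
  weight(X=3) = 1/36
Total weight = 1/18 + 1/36 = 1/12
P(X=2 | obs) = 1/18 / 1/12 = 2/3
P(X=3 | obs) = 1/36 / 1/12 = 1/3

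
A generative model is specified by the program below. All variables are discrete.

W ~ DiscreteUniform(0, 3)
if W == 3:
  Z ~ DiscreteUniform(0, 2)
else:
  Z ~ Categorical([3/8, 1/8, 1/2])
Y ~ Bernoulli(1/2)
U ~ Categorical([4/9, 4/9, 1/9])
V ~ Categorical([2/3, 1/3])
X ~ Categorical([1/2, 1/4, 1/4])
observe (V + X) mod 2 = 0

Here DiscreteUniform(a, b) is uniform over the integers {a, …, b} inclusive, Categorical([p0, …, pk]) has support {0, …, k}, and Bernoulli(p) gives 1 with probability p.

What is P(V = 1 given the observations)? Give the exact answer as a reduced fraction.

P(V = 1 | obs) = 1/7

Enumerate traces; 216 have nonzero weight after conditioning:
  (W=0, Z=0, Y=0, U=0, V=0, X=0) weight 1/144
  (W=0, Z=0, Y=0, U=0, V=0, X=2) weight 1/288
  (W=0, Z=0, Y=0, U=0, V=1, X=1) weight 1/576
  (W=0, Z=0, Y=0, U=1, V=0, X=0) weight 1/144
  (W=0, Z=0, Y=0, U=1, V=0, X=2) weight 1/288
  (W=0, Z=0, Y=0, U=1, V=1, X=1) weight 1/576
  (W=0, Z=0, Y=0, U=2, V=0, X=0) weight 1/576
  (W=0, Z=0, Y=0, U=2, V=0, X=2) weight 1/1152
  … 208 more
Group by V:
  weight(V=0) = 1/2
  weight(V=1) = 1/12
Total weight = 1/2 + 1/12 = 7/12
P(V=0 | obs) = 1/2 / 7/12 = 6/7
P(V=1 | obs) = 1/12 / 7/12 = 1/7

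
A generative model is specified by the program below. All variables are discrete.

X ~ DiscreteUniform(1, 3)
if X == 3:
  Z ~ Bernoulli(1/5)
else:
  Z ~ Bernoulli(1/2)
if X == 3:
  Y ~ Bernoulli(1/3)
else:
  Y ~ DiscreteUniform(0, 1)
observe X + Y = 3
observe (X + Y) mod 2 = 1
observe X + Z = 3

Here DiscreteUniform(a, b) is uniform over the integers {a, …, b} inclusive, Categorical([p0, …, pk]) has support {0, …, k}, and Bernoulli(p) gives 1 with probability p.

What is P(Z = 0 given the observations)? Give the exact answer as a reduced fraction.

P(Z = 0 | obs) = 32/47

Enumerate traces; 2 have nonzero weight after conditioning:
  (X=2, Z=1, Y=1) weight 1/12
  (X=3, Z=0, Y=0) weight 8/45
Group by Z:
  weight(Z=0) = 8/45
  weight(Z=1) = 1/12
Total weight = 8/45 + 1/12 = 47/180
P(Z=0 | obs) = 8/45 / 47/180 = 32/47
P(Z=1 | obs) = 1/12 / 47/180 = 15/47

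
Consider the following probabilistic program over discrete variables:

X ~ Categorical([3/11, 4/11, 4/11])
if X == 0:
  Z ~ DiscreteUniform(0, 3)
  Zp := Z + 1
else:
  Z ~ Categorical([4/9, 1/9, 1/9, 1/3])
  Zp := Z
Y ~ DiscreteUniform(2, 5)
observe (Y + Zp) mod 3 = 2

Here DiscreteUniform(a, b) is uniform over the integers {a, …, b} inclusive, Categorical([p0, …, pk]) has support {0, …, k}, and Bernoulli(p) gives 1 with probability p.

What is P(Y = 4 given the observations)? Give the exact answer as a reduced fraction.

Enumerate traces; 17 have nonzero weight after conditioning:
  (X=0, Z=0, Y=4) weight 3/176
  (X=0, Z=1, Y=3) weight 3/176
  (X=0, Z=2, Y=2) weight 3/176
  (X=0, Z=2, Y=5) weight 3/176
  (X=0, Z=3, Y=4) weight 3/176
  (X=1, Z=0, Y=2) weight 4/99
  (X=1, Z=0, Y=5) weight 4/99
  (X=1, Z=1, Y=4) weight 1/99
  … 9 more
Group by Y:
  weight(Y=2) = 251/1584
  weight(Y=3) = 59/1584
  weight(Y=4) = 43/792
  weight(Y=5) = 251/1584
Total weight = 251/1584 + 59/1584 + 43/792 + 251/1584 = 647/1584
P(Y=2 | obs) = 251/1584 / 647/1584 = 251/647
P(Y=3 | obs) = 59/1584 / 647/1584 = 59/647
P(Y=4 | obs) = 43/792 / 647/1584 = 86/647
P(Y=5 | obs) = 251/1584 / 647/1584 = 251/647

P(Y = 4 | obs) = 86/647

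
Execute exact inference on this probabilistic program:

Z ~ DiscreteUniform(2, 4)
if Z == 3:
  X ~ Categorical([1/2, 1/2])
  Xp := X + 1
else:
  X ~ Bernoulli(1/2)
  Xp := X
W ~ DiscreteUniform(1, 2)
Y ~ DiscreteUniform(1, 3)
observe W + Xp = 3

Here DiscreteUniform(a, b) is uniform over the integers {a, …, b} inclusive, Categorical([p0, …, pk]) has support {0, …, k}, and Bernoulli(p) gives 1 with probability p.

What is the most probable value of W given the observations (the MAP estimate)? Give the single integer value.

Enumerate traces; 12 have nonzero weight after conditioning:
  (Z=2, X=1, W=2, Y=1) weight 1/36
  (Z=2, X=1, W=2, Y=2) weight 1/36
  (Z=2, X=1, W=2, Y=3) weight 1/36
  (Z=3, X=0, W=2, Y=1) weight 1/36
  (Z=3, X=0, W=2, Y=2) weight 1/36
  (Z=3, X=0, W=2, Y=3) weight 1/36
  (Z=3, X=1, W=1, Y=1) weight 1/36
  (Z=3, X=1, W=1, Y=2) weight 1/36
  … 4 more
Group by W:
  weight(W=1) = 1/12
  weight(W=2) = 1/4
Total weight = 1/12 + 1/4 = 1/3
P(W=1 | obs) = 1/12 / 1/3 = 1/4
P(W=2 | obs) = 1/4 / 1/3 = 3/4
argmax = 2

argmax_v P(W = v | obs) = 2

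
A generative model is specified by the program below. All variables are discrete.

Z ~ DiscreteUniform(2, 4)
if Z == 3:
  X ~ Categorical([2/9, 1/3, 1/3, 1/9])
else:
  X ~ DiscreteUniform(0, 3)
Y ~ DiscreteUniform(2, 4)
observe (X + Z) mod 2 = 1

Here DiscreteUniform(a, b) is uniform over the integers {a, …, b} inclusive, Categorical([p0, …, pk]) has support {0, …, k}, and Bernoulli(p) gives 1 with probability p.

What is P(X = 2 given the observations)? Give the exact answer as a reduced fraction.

P(X = 2 | obs) = 3/14

Enumerate traces; 18 have nonzero weight after conditioning:
  (Z=2, X=1, Y=2) weight 1/36
  (Z=2, X=1, Y=3) weight 1/36
  (Z=2, X=1, Y=4) weight 1/36
  (Z=2, X=3, Y=2) weight 1/36
  (Z=2, X=3, Y=3) weight 1/36
  (Z=2, X=3, Y=4) weight 1/36
  (Z=3, X=0, Y=2) weight 2/81
  (Z=3, X=0, Y=3) weight 2/81
  (Z=3, X=2, Y=2) weight 1/27
  … 9 more
Group by X:
  weight(X=0) = 2/27
  weight(X=1) = 1/6
  weight(X=2) = 1/9
  weight(X=3) = 1/6
Total weight = 2/27 + 1/6 + 1/9 + 1/6 = 14/27
P(X=0 | obs) = 2/27 / 14/27 = 1/7
P(X=1 | obs) = 1/6 / 14/27 = 9/28
P(X=2 | obs) = 1/9 / 14/27 = 3/14
P(X=3 | obs) = 1/6 / 14/27 = 9/28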